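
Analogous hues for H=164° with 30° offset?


Base hue: 164°
Left analog: (164 - 30) mod 360 = 134°
Right analog: (164 + 30) mod 360 = 194°
Analogous hues = 134° and 194°


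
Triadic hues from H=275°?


Triadic: equally spaced at 120° intervals
H1 = 275°
H2 = (275 + 120) mod 360 = 35°
H3 = (275 + 240) mod 360 = 155°
Triadic = 275°, 35°, 155°


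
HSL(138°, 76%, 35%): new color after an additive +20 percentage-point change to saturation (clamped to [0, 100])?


Original S = 76%
Adjustment = +20 percentage points
New S = 76 + (20) = 96
Clamp to [0, 100] → 96
= HSL(138°, 96%, 35%)


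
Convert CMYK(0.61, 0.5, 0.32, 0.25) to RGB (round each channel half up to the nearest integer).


R = 255 × (1-C) × (1-K) = 255 × 0.39 × 0.75 = 74.5875 → 75
G = 255 × (1-M) × (1-K) = 255 × 0.50 × 0.75 = 95.625 → 96
B = 255 × (1-Y) × (1-K) = 255 × 0.68 × 0.75 = 130.05 → 130
= RGB(75, 96, 130)


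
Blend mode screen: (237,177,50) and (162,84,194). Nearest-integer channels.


Screen: C = 255 - (255-A)×(255-B)/255, rounded to nearest integer
R: 255 - (255-237)×(255-162)/255 = 255 - 1674/255 ≈ 255 - 6.565 = 248.435 → 248
G: 255 - (255-177)×(255-84)/255 = 255 - 13338/255 ≈ 255 - 52.306 = 202.694 → 203
B: 255 - (255-50)×(255-194)/255 = 255 - 12505/255 ≈ 255 - 49.039 = 205.961 → 206
= RGB(248, 203, 206)


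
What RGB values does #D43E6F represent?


D4 → 212 (R)
3E → 62 (G)
6F → 111 (B)
= RGB(212, 62, 111)


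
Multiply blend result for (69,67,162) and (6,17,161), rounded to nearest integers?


Multiply: C = A×B/255, rounded to nearest integer
R: 69×6/255 = 414/255 ≈ 1.624 → 2
G: 67×17/255 = 1139/255 ≈ 4.467 → 4
B: 162×161/255 = 26082/255 ≈ 102.282 → 102
= RGB(2, 4, 102)


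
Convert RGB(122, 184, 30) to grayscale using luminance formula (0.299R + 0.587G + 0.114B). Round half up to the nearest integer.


Gray = 0.299×R + 0.587×G + 0.114×B
Gray = 0.299×122 + 0.587×184 + 0.114×30
Gray = 36.478 + 108.008 + 3.420
Gray = 147.906 → round half up → 148
Gray = 148


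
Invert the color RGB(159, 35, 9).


Invert: (255-R, 255-G, 255-B)
R: 255-159 = 96
G: 255-35 = 220
B: 255-9 = 246
= RGB(96, 220, 246)


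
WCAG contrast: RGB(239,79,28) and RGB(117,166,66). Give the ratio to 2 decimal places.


Linearize each sRGB channel c=v/255: c/12.92 if c ≤ 0.04045 else ((c+0.055)/1.055)^2.4
L = 0.2126×R_lin + 0.7152×G_lin + 0.0722×B_lin
Color 1 (239,79,28):
  R=239: 239/255≈0.9373 > 0.04045 → ((0.9373+0.055)/1.055)^2.4 ≈ 0.86316
  G=79: 79/255≈0.3098 > 0.04045 → ((0.3098+0.055)/1.055)^2.4 ≈ 0.07819
  B=28: 28/255≈0.1098 > 0.04045 → ((0.1098+0.055)/1.055)^2.4 ≈ 0.01161
  L1 = 0.2126×0.86316 + 0.7152×0.07819 + 0.0722×0.01161 ≈ 0.24027
Color 2 (117,166,66):
  R=117: 117/255≈0.4588 > 0.04045 → ((0.4588+0.055)/1.055)^2.4 ≈ 0.17789
  G=166: 166/255≈0.6510 > 0.04045 → ((0.6510+0.055)/1.055)^2.4 ≈ 0.38133
  B=66: 66/255≈0.2588 > 0.04045 → ((0.2588+0.055)/1.055)^2.4 ≈ 0.05448
  L2 = 0.2126×0.17789 + 0.7152×0.38133 + 0.0722×0.05448 ≈ 0.31448
Lighter = 0.31448, Darker = 0.24027
Ratio = (L_lighter + 0.05) / (L_darker + 0.05)
Ratio = (0.31448 + 0.05) / (0.24027 + 0.05) = 0.36448 / 0.29027 ≈ 1.2557
Ratio ≈ 1.26:1


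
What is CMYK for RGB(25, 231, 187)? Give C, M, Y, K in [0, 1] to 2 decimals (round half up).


R'=25/255≈0.0980, G'=231/255≈0.9059, B'=187/255≈0.7333
K = 1 - max(R',G',B') = 1 - 231/255 = 24/255 = 0.09411… → 0.09
(1-R'-K)/(1-K) simplifies to (max-R)/max with max = 231:
C = (231-25)/231 = 206/231 = 0.89177… → 0.89
M = (231-231)/231 = 0/231 = 0 → 0.00
Y = (231-187)/231 = 44/231 = 0.19047… → 0.19
= CMYK(0.89, 0.00, 0.19, 0.09)


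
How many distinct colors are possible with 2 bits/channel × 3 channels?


Total bits = 2 bits/channel × 3 channels = 6 bits
Distinct colors = 2^6
= 64 colors


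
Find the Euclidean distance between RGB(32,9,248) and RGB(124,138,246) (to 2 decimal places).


d = √[(R₁-R₂)² + (G₁-G₂)² + (B₁-B₂)²]
d = √[(32-124)² + (9-138)² + (248-246)²]
d = √[8464 + 16641 + 4]
d = √25109
d ≈ 158.46


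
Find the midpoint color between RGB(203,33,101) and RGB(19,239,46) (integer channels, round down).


Midpoint: each channel = ⌊(C₁+C₂)/2⌋
R: ⌊(203+19)/2⌋ = 111
G: ⌊(33+239)/2⌋ = 136
B: ⌊(101+46)/2⌋ = 73
= RGB(111, 136, 73)


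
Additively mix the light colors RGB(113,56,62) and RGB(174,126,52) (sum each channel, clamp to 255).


Additive: each channel = min(255, C₁+C₂)
R: 113+174 = 287 → 255
G: 56+126 = 182 → 182
B: 62+52 = 114 → 114
= RGB(255, 182, 114)


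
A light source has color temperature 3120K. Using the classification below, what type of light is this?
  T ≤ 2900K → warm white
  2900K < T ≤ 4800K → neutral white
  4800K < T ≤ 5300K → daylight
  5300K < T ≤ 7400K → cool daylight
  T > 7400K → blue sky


Temperature: 3120K
2900K < 3120K ≤ 4800K → neutral white
Classification: neutral white


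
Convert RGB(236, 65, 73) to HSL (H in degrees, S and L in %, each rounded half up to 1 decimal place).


Normalize: R'=236/255≈0.9255, G'=65/255≈0.2549, B'=73/255≈0.2863
Max=236/255, Min=65/255, Δ=Max-Min=171/255
L = (Max+Min)/2 = (236+65)/510 = 301/510 = 0.59019… → L = 59.0%
L > 0.5 → S = Δ/(2-Max-Min) = 171/(510-236-65) = 171/209 = 0.81818… → S = 81.8%
(the 1/255 factors cancel in S and H, so raw channel differences can be used)
Max is R' → H = 60 × (((G-B)/Δ) mod 6) = 60 × (((65-73)/171) mod 6)
  (-8)/171 = -0.0467…; negative, so add 6 → 5.9532…
  H = 60 × 5.9532… = 357.192…° → H = 357.2°
= HSL(357.2°, 81.8%, 59.0%)


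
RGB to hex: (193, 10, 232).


R = 193 → C1 (hex)
G = 10 → 0A (hex)
B = 232 → E8 (hex)
Hex = #C10AE8


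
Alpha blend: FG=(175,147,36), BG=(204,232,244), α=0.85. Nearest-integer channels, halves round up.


C = α×F + (1-α)×B, with 1-α = 0.15
R: 0.85×175 + 0.15×204 = 148.75 + 30.60 = 179.35 → 179
G: 0.85×147 + 0.15×232 = 124.95 + 34.80 = 159.75 → 160
B: 0.85×36 + 0.15×244 = 30.60 + 36.60 = 67.20 → 67
= RGB(179, 160, 67)


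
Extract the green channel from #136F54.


Color: #136F54
R = 13 = 19
G = 6F = 111
B = 54 = 84
Green = 111


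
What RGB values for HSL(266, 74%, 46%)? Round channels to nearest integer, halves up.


H=266°, S=0.74, L=0.46
C = (1-|2L-1|)×S = (1-|-0.08|)×0.74 = 0.6808
H' = H/60 = 266/60 ≈ 4.4333; X = C×(1-|H' mod 2 - 1|) ≈ 0.2950
m = L - C/2 = 0.46 - 0.3404 = 0.1196
Sector ⌊H'⌋ = 4 → (R',G',B') = (≈0.2950, 0.0, 0.6808)
RGB = ((R'+m)×255, (G'+m)×255, (B'+m)×255) = (105.7264, 30.498, 204.102)
Round half up → RGB(106, 30, 204)


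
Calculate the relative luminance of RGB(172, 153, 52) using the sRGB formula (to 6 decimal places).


Linearize each channel (sRGB transfer function): c = v/255; c_lin = c/12.92 if c ≤ 0.04045, else ((c+0.055)/1.055)^2.4
  R: 172/255 ≈ 0.674510 > 0.04045 → ((0.674510+0.055)/1.055)^2.4 ≈ 0.412543
  G: 153/255 ≈ 0.600000 > 0.04045 → ((0.600000+0.055)/1.055)^2.4 ≈ 0.318547
  B: 52/255 ≈ 0.203922 > 0.04045 → ((0.203922+0.055)/1.055)^2.4 ≈ 0.034340
R_lin = 0.412543, G_lin = 0.318547, B_lin = 0.034340
L = 0.2126×R + 0.7152×G + 0.0722×B
L = 0.2126×0.412543 + 0.7152×0.318547 + 0.0722×0.034340
L ≈ 0.318011


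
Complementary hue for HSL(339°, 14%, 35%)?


Complement = opposite side of color wheel = hue + 180°
H' = (339 + 180) mod 360 = 159°
S and L unchanged.
= HSL(159°, 14%, 35%)


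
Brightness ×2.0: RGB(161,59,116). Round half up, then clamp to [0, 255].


Multiply each channel by 2.0, round half up, clamp to [0, 255]
R: 161×2.0 = 322 → clamp → 255
G: 59×2.0 = 118
B: 116×2.0 = 232
= RGB(255, 118, 232)


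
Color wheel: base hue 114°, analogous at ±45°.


Base hue: 114°
Left analog: (114 - 45) mod 360 = 69°
Right analog: (114 + 45) mod 360 = 159°
Analogous hues = 69° and 159°


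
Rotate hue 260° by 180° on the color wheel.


New hue = (H + rotation) mod 360
New hue = (260 + 180) mod 360
= 440 mod 360
= 80°


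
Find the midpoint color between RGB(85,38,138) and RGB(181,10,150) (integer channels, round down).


Midpoint: each channel = ⌊(C₁+C₂)/2⌋
R: ⌊(85+181)/2⌋ = 133
G: ⌊(38+10)/2⌋ = 24
B: ⌊(138+150)/2⌋ = 144
= RGB(133, 24, 144)


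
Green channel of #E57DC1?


Color: #E57DC1
R = E5 = 229
G = 7D = 125
B = C1 = 193
Green = 125


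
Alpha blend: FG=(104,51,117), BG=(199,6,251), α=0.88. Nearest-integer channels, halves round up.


C = α×F + (1-α)×B, with 1-α = 0.12
R: 0.88×104 + 0.12×199 = 91.52 + 23.88 = 115.40 → 115
G: 0.88×51 + 0.12×6 = 44.88 + 0.72 = 45.60 → 46
B: 0.88×117 + 0.12×251 = 102.96 + 30.12 = 133.08 → 133
= RGB(115, 46, 133)


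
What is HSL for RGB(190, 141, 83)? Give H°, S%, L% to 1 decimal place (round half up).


Normalize: R'=190/255≈0.7451, G'=141/255≈0.5529, B'=83/255≈0.3255
Max=190/255, Min=83/255, Δ=Max-Min=107/255
L = (Max+Min)/2 = (190+83)/510 = 273/510 = 0.53529… → L = 53.5%
L > 0.5 → S = Δ/(2-Max-Min) = 107/(510-190-83) = 107/237 = 0.45147… → S = 45.1%
(the 1/255 factors cancel in S and H, so raw channel differences can be used)
Max is R' → H = 60 × (((G-B)/Δ) mod 6) = 60 × (((141-83)/107) mod 6)
  58/107 = 0.5420…
  H = 60 × 0.5420… = 32.523…° → H = 32.5°
= HSL(32.5°, 45.1%, 53.5%)


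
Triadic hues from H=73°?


Triadic: equally spaced at 120° intervals
H1 = 73°
H2 = (73 + 120) mod 360 = 193°
H3 = (73 + 240) mod 360 = 313°
Triadic = 73°, 193°, 313°


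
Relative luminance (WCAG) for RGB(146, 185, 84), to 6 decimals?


Linearize each channel (sRGB transfer function): c = v/255; c_lin = c/12.92 if c ≤ 0.04045, else ((c+0.055)/1.055)^2.4
  R: 146/255 ≈ 0.572549 > 0.04045 → ((0.572549+0.055)/1.055)^2.4 ≈ 0.287441
  G: 185/255 ≈ 0.725490 > 0.04045 → ((0.725490+0.055)/1.055)^2.4 ≈ 0.485150
  B: 84/255 ≈ 0.329412 > 0.04045 → ((0.329412+0.055)/1.055)^2.4 ≈ 0.088656
R_lin = 0.287441, G_lin = 0.485150, B_lin = 0.088656
L = 0.2126×R + 0.7152×G + 0.0722×B
L = 0.2126×0.287441 + 0.7152×0.485150 + 0.0722×0.088656
L ≈ 0.414490


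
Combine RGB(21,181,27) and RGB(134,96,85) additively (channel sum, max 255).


Additive: each channel = min(255, C₁+C₂)
R: 21+134 = 155 → 155
G: 181+96 = 277 → 255
B: 27+85 = 112 → 112
= RGB(155, 255, 112)


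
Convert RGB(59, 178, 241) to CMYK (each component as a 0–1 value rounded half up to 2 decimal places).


R'=59/255≈0.2314, G'=178/255≈0.6980, B'=241/255≈0.9451
K = 1 - max(R',G',B') = 1 - 241/255 = 14/255 = 0.05490… → 0.05
(1-R'-K)/(1-K) simplifies to (max-R)/max with max = 241:
C = (241-59)/241 = 182/241 = 0.75518… → 0.76
M = (241-178)/241 = 63/241 = 0.26141… → 0.26
Y = (241-241)/241 = 0/241 = 0 → 0.00
= CMYK(0.76, 0.26, 0.00, 0.05)


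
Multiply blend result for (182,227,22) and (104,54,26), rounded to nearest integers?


Multiply: C = A×B/255, rounded to nearest integer
R: 182×104/255 = 18928/255 ≈ 74.227 → 74
G: 227×54/255 = 12258/255 ≈ 48.071 → 48
B: 22×26/255 = 572/255 ≈ 2.243 → 2
= RGB(74, 48, 2)


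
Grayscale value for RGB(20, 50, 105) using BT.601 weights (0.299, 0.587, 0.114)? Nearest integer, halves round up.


Gray = 0.299×R + 0.587×G + 0.114×B
Gray = 0.299×20 + 0.587×50 + 0.114×105
Gray = 5.980 + 29.350 + 11.970
Gray = 47.300 → round half up → 47
Gray = 47


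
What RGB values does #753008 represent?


75 → 117 (R)
30 → 48 (G)
08 → 8 (B)
= RGB(117, 48, 8)


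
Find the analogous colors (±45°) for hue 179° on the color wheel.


Base hue: 179°
Left analog: (179 - 45) mod 360 = 134°
Right analog: (179 + 45) mod 360 = 224°
Analogous hues = 134° and 224°


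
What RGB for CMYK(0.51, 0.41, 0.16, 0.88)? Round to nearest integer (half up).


R = 255 × (1-C) × (1-K) = 255 × 0.49 × 0.12 = 14.994 → 15
G = 255 × (1-M) × (1-K) = 255 × 0.59 × 0.12 = 18.054 → 18
B = 255 × (1-Y) × (1-K) = 255 × 0.84 × 0.12 = 25.704 → 26
= RGB(15, 18, 26)


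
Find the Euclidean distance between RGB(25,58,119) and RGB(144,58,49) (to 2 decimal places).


d = √[(R₁-R₂)² + (G₁-G₂)² + (B₁-B₂)²]
d = √[(25-144)² + (58-58)² + (119-49)²]
d = √[14161 + 0 + 4900]
d = √19061
d ≈ 138.06


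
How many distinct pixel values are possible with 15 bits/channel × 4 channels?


Total bits = 15 bits/channel × 4 channels = 60 bits
Distinct pixel values = 2^60
= 1,152,921,504,606,846,976 pixel values


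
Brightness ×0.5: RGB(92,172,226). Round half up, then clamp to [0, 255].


Multiply each channel by 0.5, round half up, clamp to [0, 255]
R: 92×0.5 = 46
G: 172×0.5 = 86
B: 226×0.5 = 113
= RGB(46, 86, 113)


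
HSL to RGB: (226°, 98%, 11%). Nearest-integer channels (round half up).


H=226°, S=0.98, L=0.11
C = (1-|2L-1|)×S = (1-|-0.78|)×0.98 = 0.2156
H' = H/60 = 226/60 ≈ 3.7667; X = C×(1-|H' mod 2 - 1|) ≈ 0.0503
m = L - C/2 = 0.11 - 0.1078 = 0.0022
Sector ⌊H'⌋ = 3 → (R',G',B') = (0.0, ≈0.0503, 0.2156)
RGB = ((R'+m)×255, (G'+m)×255, (B'+m)×255) = (0.561, 13.3892, 55.539)
Round half up → RGB(1, 13, 56)


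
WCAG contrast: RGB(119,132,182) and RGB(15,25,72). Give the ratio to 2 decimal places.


Linearize each sRGB channel c=v/255: c/12.92 if c ≤ 0.04045 else ((c+0.055)/1.055)^2.4
L = 0.2126×R_lin + 0.7152×G_lin + 0.0722×B_lin
Color 1 (119,132,182):
  R=119: 119/255≈0.4667 > 0.04045 → ((0.4667+0.055)/1.055)^2.4 ≈ 0.18447
  G=132: 132/255≈0.5176 > 0.04045 → ((0.5176+0.055)/1.055)^2.4 ≈ 0.23074
  B=182: 182/255≈0.7137 > 0.04045 → ((0.7137+0.055)/1.055)^2.4 ≈ 0.46778
  L1 = 0.2126×0.18447 + 0.7152×0.23074 + 0.0722×0.46778 ≈ 0.23802
Color 2 (15,25,72):
  R=15: 15/255≈0.0588 > 0.04045 → ((0.0588+0.055)/1.055)^2.4 ≈ 0.00478
  G=25: 25/255≈0.0980 > 0.04045 → ((0.0980+0.055)/1.055)^2.4 ≈ 0.00972
  B=72: 72/255≈0.2824 > 0.04045 → ((0.2824+0.055)/1.055)^2.4 ≈ 0.06480
  L2 = 0.2126×0.00478 + 0.7152×0.00972 + 0.0722×0.06480 ≈ 0.01265
Lighter = 0.23802, Darker = 0.01265
Ratio = (L_lighter + 0.05) / (L_darker + 0.05)
Ratio = (0.23802 + 0.05) / (0.01265 + 0.05) = 0.28802 / 0.06265 ≈ 4.5975
Ratio ≈ 4.60:1


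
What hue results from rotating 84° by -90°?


New hue = (H + rotation) mod 360
New hue = (84 -90) mod 360
= -6 mod 360
= 354°


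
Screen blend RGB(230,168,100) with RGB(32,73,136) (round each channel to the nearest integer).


Screen: C = 255 - (255-A)×(255-B)/255, rounded to nearest integer
R: 255 - (255-230)×(255-32)/255 = 255 - 5575/255 ≈ 255 - 21.863 = 233.137 → 233
G: 255 - (255-168)×(255-73)/255 = 255 - 15834/255 ≈ 255 - 62.094 = 192.906 → 193
B: 255 - (255-100)×(255-136)/255 = 255 - 18445/255 ≈ 255 - 72.333 = 182.667 → 183
= RGB(233, 193, 183)


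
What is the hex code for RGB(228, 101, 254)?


R = 228 → E4 (hex)
G = 101 → 65 (hex)
B = 254 → FE (hex)
Hex = #E465FE


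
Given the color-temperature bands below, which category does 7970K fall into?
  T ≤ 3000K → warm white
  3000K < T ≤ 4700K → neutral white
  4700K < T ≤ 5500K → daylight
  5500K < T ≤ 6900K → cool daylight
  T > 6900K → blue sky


Temperature: 7970K
7970K > 6900K → blue sky
Classification: blue sky


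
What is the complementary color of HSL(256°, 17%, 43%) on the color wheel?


Complement = opposite side of color wheel = hue + 180°
H' = (256 + 180) mod 360 = 76°
S and L unchanged.
= HSL(76°, 17%, 43%)


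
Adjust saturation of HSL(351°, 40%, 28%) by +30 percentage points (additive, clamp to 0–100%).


Original S = 40%
Adjustment = +30 percentage points
New S = 40 + (30) = 70
Clamp to [0, 100] → 70
= HSL(351°, 70%, 28%)


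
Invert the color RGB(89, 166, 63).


Invert: (255-R, 255-G, 255-B)
R: 255-89 = 166
G: 255-166 = 89
B: 255-63 = 192
= RGB(166, 89, 192)


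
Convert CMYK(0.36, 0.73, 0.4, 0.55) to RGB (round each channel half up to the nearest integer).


R = 255 × (1-C) × (1-K) = 255 × 0.64 × 0.45 = 73.44 → 73
G = 255 × (1-M) × (1-K) = 255 × 0.27 × 0.45 = 30.9825 → 31
B = 255 × (1-Y) × (1-K) = 255 × 0.60 × 0.45 = 68.85 → 69
= RGB(73, 31, 69)


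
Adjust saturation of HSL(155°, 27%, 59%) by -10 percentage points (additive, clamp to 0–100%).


Original S = 27%
Adjustment = -10 percentage points
New S = 27 + (-10) = 17
Clamp to [0, 100] → 17
= HSL(155°, 17%, 59%)


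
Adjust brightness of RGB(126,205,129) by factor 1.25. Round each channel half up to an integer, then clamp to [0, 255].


Multiply each channel by 1.25, round half up, clamp to [0, 255]
R: 126×1.25 = 157.5 → round → 158
G: 205×1.25 = 256.25 → round → 256 → clamp → 255
B: 129×1.25 = 161.25 → round → 161
= RGB(158, 255, 161)


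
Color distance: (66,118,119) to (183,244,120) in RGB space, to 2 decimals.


d = √[(R₁-R₂)² + (G₁-G₂)² + (B₁-B₂)²]
d = √[(66-183)² + (118-244)² + (119-120)²]
d = √[13689 + 15876 + 1]
d = √29566
d ≈ 171.95


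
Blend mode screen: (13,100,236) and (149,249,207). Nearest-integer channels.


Screen: C = 255 - (255-A)×(255-B)/255, rounded to nearest integer
R: 255 - (255-13)×(255-149)/255 = 255 - 25652/255 ≈ 255 - 100.596 = 154.404 → 154
G: 255 - (255-100)×(255-249)/255 = 255 - 930/255 ≈ 255 - 3.647 = 251.353 → 251
B: 255 - (255-236)×(255-207)/255 = 255 - 912/255 ≈ 255 - 3.576 = 251.424 → 251
= RGB(154, 251, 251)


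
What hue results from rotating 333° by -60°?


New hue = (H + rotation) mod 360
New hue = (333 -60) mod 360
= 273 mod 360
= 273°


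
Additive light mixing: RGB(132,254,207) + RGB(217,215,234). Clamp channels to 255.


Additive: each channel = min(255, C₁+C₂)
R: 132+217 = 349 → 255
G: 254+215 = 469 → 255
B: 207+234 = 441 → 255
= RGB(255, 255, 255)


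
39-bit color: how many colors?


Colors = 2^bits = 2^39
= 549,755,813,888 colors


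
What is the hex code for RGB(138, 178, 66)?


R = 138 → 8A (hex)
G = 178 → B2 (hex)
B = 66 → 42 (hex)
Hex = #8AB242


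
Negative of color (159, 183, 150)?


Invert: (255-R, 255-G, 255-B)
R: 255-159 = 96
G: 255-183 = 72
B: 255-150 = 105
= RGB(96, 72, 105)


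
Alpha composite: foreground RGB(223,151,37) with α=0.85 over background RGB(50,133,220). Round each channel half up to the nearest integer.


C = α×F + (1-α)×B, with 1-α = 0.15
R: 0.85×223 + 0.15×50 = 189.55 + 7.50 = 197.05 → 197
G: 0.85×151 + 0.15×133 = 128.35 + 19.95 = 148.30 → 148
B: 0.85×37 + 0.15×220 = 31.45 + 33.00 = 64.45 → 64
= RGB(197, 148, 64)


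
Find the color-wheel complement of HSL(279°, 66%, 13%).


Complement = opposite side of color wheel = hue + 180°
H' = (279 + 180) mod 360 = 99°
S and L unchanged.
= HSL(99°, 66%, 13%)


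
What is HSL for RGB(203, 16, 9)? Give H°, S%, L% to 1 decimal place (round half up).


Normalize: R'=203/255≈0.7961, G'=16/255≈0.0627, B'=9/255≈0.0353
Max=203/255, Min=9/255, Δ=Max-Min=194/255
L = (Max+Min)/2 = (203+9)/510 = 212/510 = 0.41568… → L = 41.6%
L ≤ 0.5 → S = Δ/(Max+Min) = 194/(203+9) = 194/212 = 0.91509… → S = 91.5%
(the 1/255 factors cancel in S and H, so raw channel differences can be used)
Max is R' → H = 60 × (((G-B)/Δ) mod 6) = 60 × (((16-9)/194) mod 6)
  7/194 = 0.0360…
  H = 60 × 0.0360… = 2.164…° → H = 2.2°
= HSL(2.2°, 91.5%, 41.6%)


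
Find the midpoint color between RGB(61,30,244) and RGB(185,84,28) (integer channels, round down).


Midpoint: each channel = ⌊(C₁+C₂)/2⌋
R: ⌊(61+185)/2⌋ = 123
G: ⌊(30+84)/2⌋ = 57
B: ⌊(244+28)/2⌋ = 136
= RGB(123, 57, 136)


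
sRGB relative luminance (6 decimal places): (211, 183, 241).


Linearize each channel (sRGB transfer function): c = v/255; c_lin = c/12.92 if c ≤ 0.04045, else ((c+0.055)/1.055)^2.4
  R: 211/255 ≈ 0.827451 > 0.04045 → ((0.827451+0.055)/1.055)^2.4 ≈ 0.651406
  G: 183/255 ≈ 0.717647 > 0.04045 → ((0.717647+0.055)/1.055)^2.4 ≈ 0.473531
  B: 241/255 ≈ 0.945098 > 0.04045 → ((0.945098+0.055)/1.055)^2.4 ≈ 0.879622
R_lin = 0.651406, G_lin = 0.473531, B_lin = 0.879622
L = 0.2126×R + 0.7152×G + 0.0722×B
L = 0.2126×0.651406 + 0.7152×0.473531 + 0.0722×0.879622
L ≈ 0.540667


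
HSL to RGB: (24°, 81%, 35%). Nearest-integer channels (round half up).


H=24°, S=0.81, L=0.35
C = (1-|2L-1|)×S = (1-|-0.30|)×0.81 = 0.567
H' = H/60 = 24/60 ≈ 0.4000; X = C×(1-|H' mod 2 - 1|) = 0.2268
m = L - C/2 = 0.35 - 0.2835 = 0.0665
Sector ⌊H'⌋ = 0 → (R',G',B') = (0.567, 0.2268, 0.0)
RGB = ((R'+m)×255, (G'+m)×255, (B'+m)×255) = (161.5425, 74.7915, 16.9575)
Round half up → RGB(162, 75, 17)


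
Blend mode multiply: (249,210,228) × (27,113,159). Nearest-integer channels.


Multiply: C = A×B/255, rounded to nearest integer
R: 249×27/255 = 6723/255 ≈ 26.365 → 26
G: 210×113/255 = 23730/255 ≈ 93.059 → 93
B: 228×159/255 = 36252/255 ≈ 142.165 → 142
= RGB(26, 93, 142)


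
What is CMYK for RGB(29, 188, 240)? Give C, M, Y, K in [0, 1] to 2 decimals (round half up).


R'=29/255≈0.1137, G'=188/255≈0.7373, B'=240/255≈0.9412
K = 1 - max(R',G',B') = 1 - 240/255 = 15/255 = 0.05882… → 0.06
(1-R'-K)/(1-K) simplifies to (max-R)/max with max = 240:
C = (240-29)/240 = 211/240 = 0.87916… → 0.88
M = (240-188)/240 = 52/240 = 0.21666… → 0.22
Y = (240-240)/240 = 0/240 = 0 → 0.00
= CMYK(0.88, 0.22, 0.00, 0.06)


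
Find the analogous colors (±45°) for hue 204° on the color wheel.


Base hue: 204°
Left analog: (204 - 45) mod 360 = 159°
Right analog: (204 + 45) mod 360 = 249°
Analogous hues = 159° and 249°


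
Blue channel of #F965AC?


Color: #F965AC
R = F9 = 249
G = 65 = 101
B = AC = 172
Blue = 172


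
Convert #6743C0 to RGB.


67 → 103 (R)
43 → 67 (G)
C0 → 192 (B)
= RGB(103, 67, 192)


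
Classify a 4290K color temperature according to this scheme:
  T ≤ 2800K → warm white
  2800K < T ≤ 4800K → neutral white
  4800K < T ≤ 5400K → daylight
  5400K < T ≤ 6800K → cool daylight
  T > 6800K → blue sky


Temperature: 4290K
2800K < 4290K ≤ 4800K → neutral white
Classification: neutral white


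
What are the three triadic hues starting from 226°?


Triadic: equally spaced at 120° intervals
H1 = 226°
H2 = (226 + 120) mod 360 = 346°
H3 = (226 + 240) mod 360 = 106°
Triadic = 226°, 346°, 106°


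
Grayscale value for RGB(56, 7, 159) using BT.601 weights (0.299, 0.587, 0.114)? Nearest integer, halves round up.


Gray = 0.299×R + 0.587×G + 0.114×B
Gray = 0.299×56 + 0.587×7 + 0.114×159
Gray = 16.744 + 4.109 + 18.126
Gray = 38.979 → round half up → 39
Gray = 39


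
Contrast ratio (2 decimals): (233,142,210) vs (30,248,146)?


Linearize each sRGB channel c=v/255: c/12.92 if c ≤ 0.04045 else ((c+0.055)/1.055)^2.4
L = 0.2126×R_lin + 0.7152×G_lin + 0.0722×B_lin
Color 1 (233,142,210):
  R=233: 233/255≈0.9137 > 0.04045 → ((0.9137+0.055)/1.055)^2.4 ≈ 0.81485
  G=142: 142/255≈0.5569 > 0.04045 → ((0.5569+0.055)/1.055)^2.4 ≈ 0.27050
  B=210: 210/255≈0.8235 > 0.04045 → ((0.8235+0.055)/1.055)^2.4 ≈ 0.64448
  L1 = 0.2126×0.81485 + 0.7152×0.27050 + 0.0722×0.64448 ≈ 0.41323
Color 2 (30,248,146):
  R=30: 30/255≈0.1176 > 0.04045 → ((0.1176+0.055)/1.055)^2.4 ≈ 0.01298
  G=248: 248/255≈0.9725 > 0.04045 → ((0.9725+0.055)/1.055)^2.4 ≈ 0.93869
  B=146: 146/255≈0.5725 > 0.04045 → ((0.5725+0.055)/1.055)^2.4 ≈ 0.28744
  L2 = 0.2126×0.01298 + 0.7152×0.93869 + 0.0722×0.28744 ≈ 0.69486
Lighter = 0.69486, Darker = 0.41323
Ratio = (L_lighter + 0.05) / (L_darker + 0.05)
Ratio = (0.69486 + 0.05) / (0.41323 + 0.05) = 0.74486 / 0.46323 ≈ 1.6080
Ratio ≈ 1.61:1


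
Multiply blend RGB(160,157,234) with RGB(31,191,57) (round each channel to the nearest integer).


Multiply: C = A×B/255, rounded to nearest integer
R: 160×31/255 = 4960/255 ≈ 19.451 → 19
G: 157×191/255 = 29987/255 ≈ 117.596 → 118
B: 234×57/255 = 13338/255 ≈ 52.306 → 52
= RGB(19, 118, 52)


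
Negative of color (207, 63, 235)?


Invert: (255-R, 255-G, 255-B)
R: 255-207 = 48
G: 255-63 = 192
B: 255-235 = 20
= RGB(48, 192, 20)


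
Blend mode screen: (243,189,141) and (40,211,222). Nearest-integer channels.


Screen: C = 255 - (255-A)×(255-B)/255, rounded to nearest integer
R: 255 - (255-243)×(255-40)/255 = 255 - 2580/255 ≈ 255 - 10.118 = 244.882 → 245
G: 255 - (255-189)×(255-211)/255 = 255 - 2904/255 ≈ 255 - 11.388 = 243.612 → 244
B: 255 - (255-141)×(255-222)/255 = 255 - 3762/255 ≈ 255 - 14.753 = 240.247 → 240
= RGB(245, 244, 240)


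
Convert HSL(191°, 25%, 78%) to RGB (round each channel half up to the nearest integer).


H=191°, S=0.25, L=0.78
C = (1-|2L-1|)×S = (1-|0.56|)×0.25 = 0.11
H' = H/60 = 191/60 ≈ 3.1833; X = C×(1-|H' mod 2 - 1|) ≈ 0.0898
m = L - C/2 = 0.78 - 0.055 = 0.725
Sector ⌊H'⌋ = 3 → (R',G',B') = (0.0, ≈0.0898, 0.11)
RGB = ((R'+m)×255, (G'+m)×255, (B'+m)×255) = (184.875, 207.7825, 212.925)
Round half up → RGB(185, 208, 213)


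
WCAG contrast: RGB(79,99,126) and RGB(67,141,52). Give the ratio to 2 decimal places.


Linearize each sRGB channel c=v/255: c/12.92 if c ≤ 0.04045 else ((c+0.055)/1.055)^2.4
L = 0.2126×R_lin + 0.7152×G_lin + 0.0722×B_lin
Color 1 (79,99,126):
  R=79: 79/255≈0.3098 > 0.04045 → ((0.3098+0.055)/1.055)^2.4 ≈ 0.07819
  G=99: 99/255≈0.3882 > 0.04045 → ((0.3882+0.055)/1.055)^2.4 ≈ 0.12477
  B=126: 126/255≈0.4941 > 0.04045 → ((0.4941+0.055)/1.055)^2.4 ≈ 0.20864
  L1 = 0.2126×0.07819 + 0.7152×0.12477 + 0.0722×0.20864 ≈ 0.12092
Color 2 (67,141,52):
  R=67: 67/255≈0.2627 > 0.04045 → ((0.2627+0.055)/1.055)^2.4 ≈ 0.05613
  G=141: 141/255≈0.5529 > 0.04045 → ((0.5529+0.055)/1.055)^2.4 ≈ 0.26636
  B=52: 52/255≈0.2039 > 0.04045 → ((0.2039+0.055)/1.055)^2.4 ≈ 0.03434
  L2 = 0.2126×0.05613 + 0.7152×0.26636 + 0.0722×0.03434 ≈ 0.20491
Lighter = 0.20491, Darker = 0.12092
Ratio = (L_lighter + 0.05) / (L_darker + 0.05)
Ratio = (0.20491 + 0.05) / (0.12092 + 0.05) = 0.25491 / 0.17092 ≈ 1.4914
Ratio ≈ 1.49:1


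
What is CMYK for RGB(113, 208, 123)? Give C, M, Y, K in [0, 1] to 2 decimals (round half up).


R'=113/255≈0.4431, G'=208/255≈0.8157, B'=123/255≈0.4824
K = 1 - max(R',G',B') = 1 - 208/255 = 47/255 = 0.18431… → 0.18
(1-R'-K)/(1-K) simplifies to (max-R)/max with max = 208:
C = (208-113)/208 = 95/208 = 0.45673… → 0.46
M = (208-208)/208 = 0/208 = 0 → 0.00
Y = (208-123)/208 = 85/208 = 0.40865… → 0.41
= CMYK(0.46, 0.00, 0.41, 0.18)


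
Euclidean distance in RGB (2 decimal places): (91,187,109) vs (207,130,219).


d = √[(R₁-R₂)² + (G₁-G₂)² + (B₁-B₂)²]
d = √[(91-207)² + (187-130)² + (109-219)²]
d = √[13456 + 3249 + 12100]
d = √28805
d ≈ 169.72


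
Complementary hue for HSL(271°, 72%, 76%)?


Complement = opposite side of color wheel = hue + 180°
H' = (271 + 180) mod 360 = 91°
S and L unchanged.
= HSL(91°, 72%, 76%)


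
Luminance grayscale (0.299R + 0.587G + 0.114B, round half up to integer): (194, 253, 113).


Gray = 0.299×R + 0.587×G + 0.114×B
Gray = 0.299×194 + 0.587×253 + 0.114×113
Gray = 58.006 + 148.511 + 12.882
Gray = 219.399 → round half up → 219
Gray = 219


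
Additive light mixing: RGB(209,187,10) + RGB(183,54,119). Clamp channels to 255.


Additive: each channel = min(255, C₁+C₂)
R: 209+183 = 392 → 255
G: 187+54 = 241 → 241
B: 10+119 = 129 → 129
= RGB(255, 241, 129)


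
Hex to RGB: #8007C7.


80 → 128 (R)
07 → 7 (G)
C7 → 199 (B)
= RGB(128, 7, 199)


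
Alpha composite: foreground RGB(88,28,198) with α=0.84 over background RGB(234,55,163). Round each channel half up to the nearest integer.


C = α×F + (1-α)×B, with 1-α = 0.16
R: 0.84×88 + 0.16×234 = 73.92 + 37.44 = 111.36 → 111
G: 0.84×28 + 0.16×55 = 23.52 + 8.80 = 32.32 → 32
B: 0.84×198 + 0.16×163 = 166.32 + 26.08 = 192.40 → 192
= RGB(111, 32, 192)


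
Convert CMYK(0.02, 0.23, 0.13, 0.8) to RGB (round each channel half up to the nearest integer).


R = 255 × (1-C) × (1-K) = 255 × 0.98 × 0.20 = 49.98 → 50
G = 255 × (1-M) × (1-K) = 255 × 0.77 × 0.20 = 39.27 → 39
B = 255 × (1-Y) × (1-K) = 255 × 0.87 × 0.20 = 44.37 → 44
= RGB(50, 39, 44)


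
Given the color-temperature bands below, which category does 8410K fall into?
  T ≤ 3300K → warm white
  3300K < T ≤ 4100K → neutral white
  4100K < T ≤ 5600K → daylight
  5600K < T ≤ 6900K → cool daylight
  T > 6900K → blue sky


Temperature: 8410K
8410K > 6900K → blue sky
Classification: blue sky


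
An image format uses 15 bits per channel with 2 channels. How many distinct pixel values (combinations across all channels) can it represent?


Total bits = 15 bits/channel × 2 channels = 30 bits
Distinct pixel values = 2^30
= 1,073,741,824 pixel values


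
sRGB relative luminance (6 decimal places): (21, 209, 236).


Linearize each channel (sRGB transfer function): c = v/255; c_lin = c/12.92 if c ≤ 0.04045, else ((c+0.055)/1.055)^2.4
  R: 21/255 ≈ 0.082353 > 0.04045 → ((0.082353+0.055)/1.055)^2.4 ≈ 0.007499
  G: 209/255 ≈ 0.819608 > 0.04045 → ((0.819608+0.055)/1.055)^2.4 ≈ 0.637597
  B: 236/255 ≈ 0.925490 > 0.04045 → ((0.925490+0.055)/1.055)^2.4 ≈ 0.838799
R_lin = 0.007499, G_lin = 0.637597, B_lin = 0.838799
L = 0.2126×R + 0.7152×G + 0.0722×B
L = 0.2126×0.007499 + 0.7152×0.637597 + 0.0722×0.838799
L ≈ 0.518165


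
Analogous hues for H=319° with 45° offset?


Base hue: 319°
Left analog: (319 - 45) mod 360 = 274°
Right analog: (319 + 45) mod 360 = 4°
Analogous hues = 274° and 4°


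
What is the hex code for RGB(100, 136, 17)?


R = 100 → 64 (hex)
G = 136 → 88 (hex)
B = 17 → 11 (hex)
Hex = #648811


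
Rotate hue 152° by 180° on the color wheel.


New hue = (H + rotation) mod 360
New hue = (152 + 180) mod 360
= 332 mod 360
= 332°


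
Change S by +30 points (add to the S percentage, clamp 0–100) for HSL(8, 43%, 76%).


Original S = 43%
Adjustment = +30 percentage points
New S = 43 + (30) = 73
Clamp to [0, 100] → 73
= HSL(8°, 73%, 76%)


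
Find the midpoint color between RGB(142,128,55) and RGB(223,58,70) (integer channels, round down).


Midpoint: each channel = ⌊(C₁+C₂)/2⌋
R: ⌊(142+223)/2⌋ = 182
G: ⌊(128+58)/2⌋ = 93
B: ⌊(55+70)/2⌋ = 62
= RGB(182, 93, 62)


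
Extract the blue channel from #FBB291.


Color: #FBB291
R = FB = 251
G = B2 = 178
B = 91 = 145
Blue = 145


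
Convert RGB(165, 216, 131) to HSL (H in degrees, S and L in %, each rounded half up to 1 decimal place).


Normalize: R'=165/255≈0.6471, G'=216/255≈0.8471, B'=131/255≈0.5137
Max=216/255, Min=131/255, Δ=Max-Min=85/255
L = (Max+Min)/2 = (216+131)/510 = 347/510 = 0.68039… → L = 68.0%
L > 0.5 → S = Δ/(2-Max-Min) = 85/(510-216-131) = 85/163 = 0.52147… → S = 52.1%
(the 1/255 factors cancel in S and H, so raw channel differences can be used)
Max is G' → H = 60 × ((B-R)/Δ + 2) = 60 × ((131-165)/85 + 2)
  -34/85 + 2 = -0.4 + 2 = 1.6
  H = 60 × 1.6 = 96° → H = 96.0°
= HSL(96.0°, 52.1%, 68.0%)


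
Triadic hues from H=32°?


Triadic: equally spaced at 120° intervals
H1 = 32°
H2 = (32 + 120) mod 360 = 152°
H3 = (32 + 240) mod 360 = 272°
Triadic = 32°, 152°, 272°


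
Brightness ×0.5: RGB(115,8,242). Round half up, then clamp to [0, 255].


Multiply each channel by 0.5, round half up, clamp to [0, 255]
R: 115×0.5 = 57.5 → round → 58
G: 8×0.5 = 4
B: 242×0.5 = 121
= RGB(58, 4, 121)


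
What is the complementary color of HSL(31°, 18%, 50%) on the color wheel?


Complement = opposite side of color wheel = hue + 180°
H' = (31 + 180) mod 360 = 211°
S and L unchanged.
= HSL(211°, 18%, 50%)


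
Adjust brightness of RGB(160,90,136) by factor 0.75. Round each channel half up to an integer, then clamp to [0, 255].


Multiply each channel by 0.75, round half up, clamp to [0, 255]
R: 160×0.75 = 120
G: 90×0.75 = 67.5 → round → 68
B: 136×0.75 = 102
= RGB(120, 68, 102)


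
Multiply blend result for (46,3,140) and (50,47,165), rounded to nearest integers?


Multiply: C = A×B/255, rounded to nearest integer
R: 46×50/255 = 2300/255 ≈ 9.020 → 9
G: 3×47/255 = 141/255 ≈ 0.553 → 1
B: 140×165/255 = 23100/255 ≈ 90.588 → 91
= RGB(9, 1, 91)


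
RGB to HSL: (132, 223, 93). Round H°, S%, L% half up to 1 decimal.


Normalize: R'=132/255≈0.5176, G'=223/255≈0.8745, B'=93/255≈0.3647
Max=223/255, Min=93/255, Δ=Max-Min=130/255
L = (Max+Min)/2 = (223+93)/510 = 316/510 = 0.61960… → L = 62.0%
L > 0.5 → S = Δ/(2-Max-Min) = 130/(510-223-93) = 130/194 = 0.67010… → S = 67.0%
(the 1/255 factors cancel in S and H, so raw channel differences can be used)
Max is G' → H = 60 × ((B-R)/Δ + 2) = 60 × ((93-132)/130 + 2)
  -39/130 + 2 = -0.3 + 2 = 1.7
  H = 60 × 1.7 = 102° → H = 102.0°
= HSL(102.0°, 67.0%, 62.0%)


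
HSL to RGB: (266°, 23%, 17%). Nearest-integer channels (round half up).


H=266°, S=0.23, L=0.17
C = (1-|2L-1|)×S = (1-|-0.66|)×0.23 = 0.0782
H' = H/60 = 266/60 ≈ 4.4333; X = C×(1-|H' mod 2 - 1|) ≈ 0.0339
m = L - C/2 = 0.17 - 0.0391 = 0.1309
Sector ⌊H'⌋ = 4 → (R',G',B') = (≈0.0339, 0.0, 0.0782)
RGB = ((R'+m)×255, (G'+m)×255, (B'+m)×255) = (42.0206, 33.3795, 53.3205)
Round half up → RGB(42, 33, 53)


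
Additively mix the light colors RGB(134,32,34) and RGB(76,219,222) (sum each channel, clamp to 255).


Additive: each channel = min(255, C₁+C₂)
R: 134+76 = 210 → 210
G: 32+219 = 251 → 251
B: 34+222 = 256 → 255
= RGB(210, 251, 255)


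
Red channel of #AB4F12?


Color: #AB4F12
R = AB = 171
G = 4F = 79
B = 12 = 18
Red = 171


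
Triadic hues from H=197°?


Triadic: equally spaced at 120° intervals
H1 = 197°
H2 = (197 + 120) mod 360 = 317°
H3 = (197 + 240) mod 360 = 77°
Triadic = 197°, 317°, 77°


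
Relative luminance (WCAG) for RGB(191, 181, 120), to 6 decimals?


Linearize each channel (sRGB transfer function): c = v/255; c_lin = c/12.92 if c ≤ 0.04045, else ((c+0.055)/1.055)^2.4
  R: 191/255 ≈ 0.749020 > 0.04045 → ((0.749020+0.055)/1.055)^2.4 ≈ 0.520996
  G: 181/255 ≈ 0.709804 > 0.04045 → ((0.709804+0.055)/1.055)^2.4 ≈ 0.462077
  B: 120/255 ≈ 0.470588 > 0.04045 → ((0.470588+0.055)/1.055)^2.4 ≈ 0.187821
R_lin = 0.520996, G_lin = 0.462077, B_lin = 0.187821
L = 0.2126×R + 0.7152×G + 0.0722×B
L = 0.2126×0.520996 + 0.7152×0.462077 + 0.0722×0.187821
L ≈ 0.454802


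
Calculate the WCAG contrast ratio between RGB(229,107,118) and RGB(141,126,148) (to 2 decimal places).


Linearize each sRGB channel c=v/255: c/12.92 if c ≤ 0.04045 else ((c+0.055)/1.055)^2.4
L = 0.2126×R_lin + 0.7152×G_lin + 0.0722×B_lin
Color 1 (229,107,118):
  R=229: 229/255≈0.8980 > 0.04045 → ((0.8980+0.055)/1.055)^2.4 ≈ 0.78354
  G=107: 107/255≈0.4196 > 0.04045 → ((0.4196+0.055)/1.055)^2.4 ≈ 0.14703
  B=118: 118/255≈0.4627 > 0.04045 → ((0.4627+0.055)/1.055)^2.4 ≈ 0.18116
  L1 = 0.2126×0.78354 + 0.7152×0.14703 + 0.0722×0.18116 ≈ 0.28481
Color 2 (141,126,148):
  R=141: 141/255≈0.5529 > 0.04045 → ((0.5529+0.055)/1.055)^2.4 ≈ 0.26636
  G=126: 126/255≈0.4941 > 0.04045 → ((0.4941+0.055)/1.055)^2.4 ≈ 0.20864
  B=148: 148/255≈0.5804 > 0.04045 → ((0.5804+0.055)/1.055)^2.4 ≈ 0.29614
  L2 = 0.2126×0.26636 + 0.7152×0.20864 + 0.0722×0.29614 ≈ 0.22723
Lighter = 0.28481, Darker = 0.22723
Ratio = (L_lighter + 0.05) / (L_darker + 0.05)
Ratio = (0.28481 + 0.05) / (0.22723 + 0.05) = 0.33481 / 0.27723 ≈ 1.2077
Ratio ≈ 1.21:1


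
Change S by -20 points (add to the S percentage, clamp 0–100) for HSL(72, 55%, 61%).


Original S = 55%
Adjustment = -20 percentage points
New S = 55 + (-20) = 35
Clamp to [0, 100] → 35
= HSL(72°, 35%, 61%)


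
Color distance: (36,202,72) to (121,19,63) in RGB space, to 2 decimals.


d = √[(R₁-R₂)² + (G₁-G₂)² + (B₁-B₂)²]
d = √[(36-121)² + (202-19)² + (72-63)²]
d = √[7225 + 33489 + 81]
d = √40795
d ≈ 201.98


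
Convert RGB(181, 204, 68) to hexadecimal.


R = 181 → B5 (hex)
G = 204 → CC (hex)
B = 68 → 44 (hex)
Hex = #B5CC44


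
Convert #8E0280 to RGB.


8E → 142 (R)
02 → 2 (G)
80 → 128 (B)
= RGB(142, 2, 128)


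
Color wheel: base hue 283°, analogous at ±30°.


Base hue: 283°
Left analog: (283 - 30) mod 360 = 253°
Right analog: (283 + 30) mod 360 = 313°
Analogous hues = 253° and 313°


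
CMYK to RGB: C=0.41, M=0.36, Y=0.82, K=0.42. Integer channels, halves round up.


R = 255 × (1-C) × (1-K) = 255 × 0.59 × 0.58 = 87.261 → 87
G = 255 × (1-M) × (1-K) = 255 × 0.64 × 0.58 = 94.656 → 95
B = 255 × (1-Y) × (1-K) = 255 × 0.18 × 0.58 = 26.622 → 27
= RGB(87, 95, 27)


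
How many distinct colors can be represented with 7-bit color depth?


Colors = 2^bits = 2^7
= 128 colors


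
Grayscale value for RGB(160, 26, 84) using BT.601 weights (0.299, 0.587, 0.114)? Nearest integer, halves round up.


Gray = 0.299×R + 0.587×G + 0.114×B
Gray = 0.299×160 + 0.587×26 + 0.114×84
Gray = 47.840 + 15.262 + 9.576
Gray = 72.678 → round half up → 73
Gray = 73


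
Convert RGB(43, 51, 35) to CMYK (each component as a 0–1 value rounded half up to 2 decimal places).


R'=43/255≈0.1686, G'=51/255≈0.2000, B'=35/255≈0.1373
K = 1 - max(R',G',B') = 1 - 51/255 = 204/255 = 0.8 → 0.80
(1-R'-K)/(1-K) simplifies to (max-R)/max with max = 51:
C = (51-43)/51 = 8/51 = 0.15686… → 0.16
M = (51-51)/51 = 0/51 = 0 → 0.00
Y = (51-35)/51 = 16/51 = 0.31372… → 0.31
= CMYK(0.16, 0.00, 0.31, 0.80)


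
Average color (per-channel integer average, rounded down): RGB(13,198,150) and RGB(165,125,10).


Midpoint: each channel = ⌊(C₁+C₂)/2⌋
R: ⌊(13+165)/2⌋ = 89
G: ⌊(198+125)/2⌋ = 161
B: ⌊(150+10)/2⌋ = 80
= RGB(89, 161, 80)


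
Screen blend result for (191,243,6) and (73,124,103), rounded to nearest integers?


Screen: C = 255 - (255-A)×(255-B)/255, rounded to nearest integer
R: 255 - (255-191)×(255-73)/255 = 255 - 11648/255 ≈ 255 - 45.678 = 209.322 → 209
G: 255 - (255-243)×(255-124)/255 = 255 - 1572/255 ≈ 255 - 6.165 = 248.835 → 249
B: 255 - (255-6)×(255-103)/255 = 255 - 37848/255 ≈ 255 - 148.424 = 106.576 → 107
= RGB(209, 249, 107)


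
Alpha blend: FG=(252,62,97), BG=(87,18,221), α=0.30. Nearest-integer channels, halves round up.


C = α×F + (1-α)×B, with 1-α = 0.70
R: 0.30×252 + 0.70×87 = 75.60 + 60.90 = 136.50 → 137
G: 0.30×62 + 0.70×18 = 18.60 + 12.60 = 31.20 → 31
B: 0.30×97 + 0.70×221 = 29.10 + 154.70 = 183.80 → 184
= RGB(137, 31, 184)


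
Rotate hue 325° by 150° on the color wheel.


New hue = (H + rotation) mod 360
New hue = (325 + 150) mod 360
= 475 mod 360
= 115°


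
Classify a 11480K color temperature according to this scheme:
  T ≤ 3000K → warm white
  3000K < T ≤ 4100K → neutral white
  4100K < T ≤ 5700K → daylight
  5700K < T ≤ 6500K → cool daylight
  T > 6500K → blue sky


Temperature: 11480K
11480K > 6500K → blue sky
Classification: blue sky


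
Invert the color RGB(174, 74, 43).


Invert: (255-R, 255-G, 255-B)
R: 255-174 = 81
G: 255-74 = 181
B: 255-43 = 212
= RGB(81, 181, 212)


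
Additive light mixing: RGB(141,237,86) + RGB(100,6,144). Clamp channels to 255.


Additive: each channel = min(255, C₁+C₂)
R: 141+100 = 241 → 241
G: 237+6 = 243 → 243
B: 86+144 = 230 → 230
= RGB(241, 243, 230)


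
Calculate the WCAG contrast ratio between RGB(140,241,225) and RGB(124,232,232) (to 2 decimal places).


Linearize each sRGB channel c=v/255: c/12.92 if c ≤ 0.04045 else ((c+0.055)/1.055)^2.4
L = 0.2126×R_lin + 0.7152×G_lin + 0.0722×B_lin
Color 1 (140,241,225):
  R=140: 140/255≈0.5490 > 0.04045 → ((0.5490+0.055)/1.055)^2.4 ≈ 0.26225
  G=241: 241/255≈0.9451 > 0.04045 → ((0.9451+0.055)/1.055)^2.4 ≈ 0.87962
  B=225: 225/255≈0.8824 > 0.04045 → ((0.8824+0.055)/1.055)^2.4 ≈ 0.75294
  L1 = 0.2126×0.26225 + 0.7152×0.87962 + 0.0722×0.75294 ≈ 0.73922
Color 2 (124,232,232):
  R=124: 124/255≈0.4863 > 0.04045 → ((0.4863+0.055)/1.055)^2.4 ≈ 0.20156
  G=232: 232/255≈0.9098 > 0.04045 → ((0.9098+0.055)/1.055)^2.4 ≈ 0.80695
  B=232: 232/255≈0.9098 > 0.04045 → ((0.9098+0.055)/1.055)^2.4 ≈ 0.80695
  L2 = 0.2126×0.20156 + 0.7152×0.80695 + 0.0722×0.80695 ≈ 0.67825
Lighter = 0.73922, Darker = 0.67825
Ratio = (L_lighter + 0.05) / (L_darker + 0.05)
Ratio = (0.73922 + 0.05) / (0.67825 + 0.05) = 0.78922 / 0.72825 ≈ 1.0837
Ratio ≈ 1.08:1
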